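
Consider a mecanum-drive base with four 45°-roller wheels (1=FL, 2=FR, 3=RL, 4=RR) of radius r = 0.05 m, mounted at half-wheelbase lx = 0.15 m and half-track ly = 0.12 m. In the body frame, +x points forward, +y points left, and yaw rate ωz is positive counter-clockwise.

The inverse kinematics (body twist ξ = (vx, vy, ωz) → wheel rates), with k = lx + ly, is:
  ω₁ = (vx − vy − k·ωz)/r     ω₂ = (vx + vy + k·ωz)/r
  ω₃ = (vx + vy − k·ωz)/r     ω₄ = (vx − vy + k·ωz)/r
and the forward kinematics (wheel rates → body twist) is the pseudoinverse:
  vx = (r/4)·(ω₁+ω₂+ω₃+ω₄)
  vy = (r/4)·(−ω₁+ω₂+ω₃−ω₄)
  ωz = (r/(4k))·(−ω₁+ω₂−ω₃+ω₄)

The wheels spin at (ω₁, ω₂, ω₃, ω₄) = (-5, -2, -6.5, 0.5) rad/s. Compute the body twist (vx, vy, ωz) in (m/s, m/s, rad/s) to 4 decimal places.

(-0.1625, -0.0500, 0.4630)

k = lx + ly = 0.15 + 0.12 = 0.2700
ω₁+ω₂+ω₃+ω₄ = -13.0000  →  vx = (0.05/4)·-13.0000 = -0.1625
−ω₁+ω₂+ω₃−ω₄ = -4.0000  →  vy = (0.05/4)·-4.0000 = -0.0500
−ω₁+ω₂−ω₃+ω₄ = 10.0000  →  ωz = (0.05/1.0800)·10.0000 = 0.4630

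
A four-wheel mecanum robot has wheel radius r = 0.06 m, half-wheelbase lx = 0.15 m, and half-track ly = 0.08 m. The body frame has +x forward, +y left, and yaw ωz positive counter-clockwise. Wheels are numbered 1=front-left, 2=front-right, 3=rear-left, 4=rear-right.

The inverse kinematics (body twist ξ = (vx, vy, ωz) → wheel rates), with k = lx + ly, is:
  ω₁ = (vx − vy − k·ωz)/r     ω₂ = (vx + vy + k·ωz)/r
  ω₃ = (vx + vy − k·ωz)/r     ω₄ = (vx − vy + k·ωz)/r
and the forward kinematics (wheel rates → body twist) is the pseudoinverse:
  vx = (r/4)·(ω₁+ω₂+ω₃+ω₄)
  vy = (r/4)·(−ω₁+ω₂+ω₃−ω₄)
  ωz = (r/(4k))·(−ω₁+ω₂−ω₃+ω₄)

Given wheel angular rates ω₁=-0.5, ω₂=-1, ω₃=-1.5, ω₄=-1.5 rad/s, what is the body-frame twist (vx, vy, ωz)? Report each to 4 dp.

(-0.0675, -0.0075, -0.0326)

k = lx + ly = 0.15 + 0.08 = 0.2300
ω₁+ω₂+ω₃+ω₄ = -4.5000  →  vx = (0.06/4)·-4.5000 = -0.0675
−ω₁+ω₂+ω₃−ω₄ = -0.5000  →  vy = (0.06/4)·-0.5000 = -0.0075
−ω₁+ω₂−ω₃+ω₄ = -0.5000  →  ωz = (0.06/0.9200)·-0.5000 = -0.0326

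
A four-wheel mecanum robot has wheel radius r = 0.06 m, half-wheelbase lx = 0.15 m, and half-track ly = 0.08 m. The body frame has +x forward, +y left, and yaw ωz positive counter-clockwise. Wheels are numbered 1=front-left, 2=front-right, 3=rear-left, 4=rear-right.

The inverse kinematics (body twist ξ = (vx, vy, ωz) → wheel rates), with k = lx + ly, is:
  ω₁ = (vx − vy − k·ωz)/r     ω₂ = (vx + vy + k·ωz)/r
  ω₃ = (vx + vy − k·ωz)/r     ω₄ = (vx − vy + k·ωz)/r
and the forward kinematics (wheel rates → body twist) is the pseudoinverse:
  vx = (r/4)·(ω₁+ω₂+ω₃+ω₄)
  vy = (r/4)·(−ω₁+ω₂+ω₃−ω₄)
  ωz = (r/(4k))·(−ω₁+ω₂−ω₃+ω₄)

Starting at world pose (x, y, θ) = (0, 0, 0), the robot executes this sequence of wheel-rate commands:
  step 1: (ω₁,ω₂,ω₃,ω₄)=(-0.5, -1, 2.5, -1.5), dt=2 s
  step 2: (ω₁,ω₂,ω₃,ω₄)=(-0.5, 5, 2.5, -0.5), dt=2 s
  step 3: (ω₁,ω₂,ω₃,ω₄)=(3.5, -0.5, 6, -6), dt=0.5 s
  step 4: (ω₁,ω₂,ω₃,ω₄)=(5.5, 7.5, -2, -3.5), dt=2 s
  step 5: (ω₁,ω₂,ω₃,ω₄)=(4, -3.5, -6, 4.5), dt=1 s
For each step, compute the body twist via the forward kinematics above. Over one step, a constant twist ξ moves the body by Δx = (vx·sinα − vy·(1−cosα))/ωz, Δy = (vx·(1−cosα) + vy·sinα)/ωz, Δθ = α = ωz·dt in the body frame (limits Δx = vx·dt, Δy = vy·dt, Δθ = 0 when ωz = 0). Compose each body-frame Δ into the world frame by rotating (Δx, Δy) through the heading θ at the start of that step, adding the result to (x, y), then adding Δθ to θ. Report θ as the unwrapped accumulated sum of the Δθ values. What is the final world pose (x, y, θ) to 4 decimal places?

step 1: ξ=(vx,vy,ωz)=(-0.0075, 0.0525, -0.2935), dt=2.0 → body Δ=(0.0158, 0.1034, -0.5870) → world pose (0.0158, 0.1034, -0.5870)
step 2: ξ=(vx,vy,ωz)=(0.0975, 0.1275, 0.1630), dt=2.0 → body Δ=(0.1504, 0.2820, 0.3261) → world pose (0.2972, 0.2549, -0.2609)
step 3: ξ=(vx,vy,ωz)=(0.0450, 0.1200, -1.0435), dt=0.5 → body Δ=(0.0368, 0.0516, -0.5217) → world pose (0.3460, 0.2952, -0.7826)
step 4: ξ=(vx,vy,ωz)=(0.1125, 0.0525, 0.0326), dt=2.0 → body Δ=(0.2214, 0.1123, 0.0652) → world pose (0.5822, 0.2187, -0.7174)
step 5: ξ=(vx,vy,ωz)=(-0.0150, -0.2700, 0.1957), dt=1.0 → body Δ=(0.0114, -0.2697, 0.1957) → world pose (0.4135, 0.0079, -0.5217)

(0.4135, 0.0079, -0.5217)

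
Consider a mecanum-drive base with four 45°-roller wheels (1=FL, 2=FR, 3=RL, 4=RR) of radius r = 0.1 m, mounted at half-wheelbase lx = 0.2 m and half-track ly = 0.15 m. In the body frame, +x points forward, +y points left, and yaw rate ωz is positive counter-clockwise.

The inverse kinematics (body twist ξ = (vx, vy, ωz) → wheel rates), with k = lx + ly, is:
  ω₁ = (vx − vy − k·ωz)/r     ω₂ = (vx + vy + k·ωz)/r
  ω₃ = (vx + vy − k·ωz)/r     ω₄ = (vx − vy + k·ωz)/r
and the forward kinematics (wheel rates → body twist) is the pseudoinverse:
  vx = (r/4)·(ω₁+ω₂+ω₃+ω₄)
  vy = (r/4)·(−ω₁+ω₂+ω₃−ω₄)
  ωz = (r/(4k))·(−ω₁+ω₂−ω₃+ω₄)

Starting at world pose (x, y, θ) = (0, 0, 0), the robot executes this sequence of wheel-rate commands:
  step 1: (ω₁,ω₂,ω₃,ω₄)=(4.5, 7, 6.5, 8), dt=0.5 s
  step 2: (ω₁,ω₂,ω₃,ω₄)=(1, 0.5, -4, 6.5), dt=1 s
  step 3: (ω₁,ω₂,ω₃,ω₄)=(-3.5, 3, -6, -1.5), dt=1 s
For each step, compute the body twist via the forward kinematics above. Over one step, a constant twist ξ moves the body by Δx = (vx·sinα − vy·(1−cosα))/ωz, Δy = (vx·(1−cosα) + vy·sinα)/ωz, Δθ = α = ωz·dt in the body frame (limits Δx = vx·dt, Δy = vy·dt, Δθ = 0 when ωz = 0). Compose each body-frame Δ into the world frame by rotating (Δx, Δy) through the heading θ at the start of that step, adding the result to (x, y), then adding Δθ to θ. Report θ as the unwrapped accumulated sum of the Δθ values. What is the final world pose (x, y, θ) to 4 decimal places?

(0.4303, -0.3233, 1.6429)

step 1: ξ=(vx,vy,ωz)=(0.6500, 0.0250, 0.2857), dt=0.5 → body Δ=(0.3230, 0.0356, 0.1429) → world pose (0.3230, 0.0356, 0.1429)
step 2: ξ=(vx,vy,ωz)=(0.1000, -0.2750, 0.7143), dt=1.0 → body Δ=(0.1858, -0.2180, 0.7143) → world pose (0.5380, -0.1537, 0.8571)
step 3: ξ=(vx,vy,ωz)=(-0.2000, 0.0500, 0.7857), dt=1.0 → body Δ=(-0.1987, -0.0296, 0.7857) → world pose (0.4303, -0.3233, 1.6429)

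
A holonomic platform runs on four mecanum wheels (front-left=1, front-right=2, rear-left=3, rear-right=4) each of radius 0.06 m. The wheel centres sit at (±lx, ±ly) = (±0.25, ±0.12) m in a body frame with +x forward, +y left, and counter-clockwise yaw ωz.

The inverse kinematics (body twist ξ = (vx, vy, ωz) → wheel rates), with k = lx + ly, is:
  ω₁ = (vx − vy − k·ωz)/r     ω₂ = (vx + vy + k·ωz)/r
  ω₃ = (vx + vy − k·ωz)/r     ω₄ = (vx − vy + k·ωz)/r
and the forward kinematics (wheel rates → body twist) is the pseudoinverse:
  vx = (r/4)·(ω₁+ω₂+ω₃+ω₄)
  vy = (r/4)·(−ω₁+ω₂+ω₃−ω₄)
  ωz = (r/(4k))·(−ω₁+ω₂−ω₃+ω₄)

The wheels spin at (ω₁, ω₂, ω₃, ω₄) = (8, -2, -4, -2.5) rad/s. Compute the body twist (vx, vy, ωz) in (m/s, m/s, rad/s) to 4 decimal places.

k = lx + ly = 0.25 + 0.12 = 0.3700
ω₁+ω₂+ω₃+ω₄ = -0.5000  →  vx = (0.06/4)·-0.5000 = -0.0075
−ω₁+ω₂+ω₃−ω₄ = -11.5000  →  vy = (0.06/4)·-11.5000 = -0.1725
−ω₁+ω₂−ω₃+ω₄ = -8.5000  →  ωz = (0.06/1.4800)·-8.5000 = -0.3446

(-0.0075, -0.1725, -0.3446)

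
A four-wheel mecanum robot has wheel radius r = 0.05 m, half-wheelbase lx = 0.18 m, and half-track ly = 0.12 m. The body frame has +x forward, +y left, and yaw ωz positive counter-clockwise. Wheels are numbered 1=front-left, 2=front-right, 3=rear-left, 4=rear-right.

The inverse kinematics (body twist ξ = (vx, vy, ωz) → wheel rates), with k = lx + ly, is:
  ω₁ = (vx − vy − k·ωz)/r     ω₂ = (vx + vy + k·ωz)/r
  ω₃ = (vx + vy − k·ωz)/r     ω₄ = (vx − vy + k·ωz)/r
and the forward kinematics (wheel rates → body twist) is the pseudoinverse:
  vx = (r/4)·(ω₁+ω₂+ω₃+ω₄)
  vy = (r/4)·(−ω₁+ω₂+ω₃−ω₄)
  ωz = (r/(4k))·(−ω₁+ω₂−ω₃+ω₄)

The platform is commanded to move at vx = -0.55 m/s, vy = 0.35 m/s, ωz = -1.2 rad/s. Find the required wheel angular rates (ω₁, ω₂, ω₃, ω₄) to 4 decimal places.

(-10.8000, -11.2000, 3.2000, -25.2000)

k = lx + ly = 0.18 + 0.12 = 0.3000;  k·ωz = 0.3000·-1.2 = -0.3600
ω₁ (FL) = (vx − vy − k·ωz)/r = -0.5400/0.05 = -10.8000
ω₂ (FR) = (vx + vy + k·ωz)/r = -0.5600/0.05 = -11.2000
ω₃ (RL) = (vx + vy − k·ωz)/r = 0.1600/0.05 = 3.2000
ω₄ (RR) = (vx − vy + k·ωz)/r = -1.2600/0.05 = -25.2000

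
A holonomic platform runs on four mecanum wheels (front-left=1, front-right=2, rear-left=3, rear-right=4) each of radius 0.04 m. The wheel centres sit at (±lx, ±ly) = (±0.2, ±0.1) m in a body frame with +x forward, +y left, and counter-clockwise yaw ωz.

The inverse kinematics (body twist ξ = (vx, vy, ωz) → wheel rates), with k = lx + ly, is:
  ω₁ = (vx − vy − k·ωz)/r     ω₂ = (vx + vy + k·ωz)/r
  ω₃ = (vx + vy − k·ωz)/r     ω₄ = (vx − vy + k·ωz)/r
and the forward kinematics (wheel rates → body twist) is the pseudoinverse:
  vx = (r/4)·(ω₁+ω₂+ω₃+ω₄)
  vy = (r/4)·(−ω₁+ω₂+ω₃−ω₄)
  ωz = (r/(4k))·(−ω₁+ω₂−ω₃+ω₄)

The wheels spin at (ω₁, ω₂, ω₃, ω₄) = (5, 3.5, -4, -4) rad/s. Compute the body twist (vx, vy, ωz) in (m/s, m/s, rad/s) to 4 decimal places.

k = lx + ly = 0.2 + 0.1 = 0.3000
ω₁+ω₂+ω₃+ω₄ = 0.5000  →  vx = (0.04/4)·0.5000 = 0.0050
−ω₁+ω₂+ω₃−ω₄ = -1.5000  →  vy = (0.04/4)·-1.5000 = -0.0150
−ω₁+ω₂−ω₃+ω₄ = -1.5000  →  ωz = (0.04/1.2000)·-1.5000 = -0.0500

(0.0050, -0.0150, -0.0500)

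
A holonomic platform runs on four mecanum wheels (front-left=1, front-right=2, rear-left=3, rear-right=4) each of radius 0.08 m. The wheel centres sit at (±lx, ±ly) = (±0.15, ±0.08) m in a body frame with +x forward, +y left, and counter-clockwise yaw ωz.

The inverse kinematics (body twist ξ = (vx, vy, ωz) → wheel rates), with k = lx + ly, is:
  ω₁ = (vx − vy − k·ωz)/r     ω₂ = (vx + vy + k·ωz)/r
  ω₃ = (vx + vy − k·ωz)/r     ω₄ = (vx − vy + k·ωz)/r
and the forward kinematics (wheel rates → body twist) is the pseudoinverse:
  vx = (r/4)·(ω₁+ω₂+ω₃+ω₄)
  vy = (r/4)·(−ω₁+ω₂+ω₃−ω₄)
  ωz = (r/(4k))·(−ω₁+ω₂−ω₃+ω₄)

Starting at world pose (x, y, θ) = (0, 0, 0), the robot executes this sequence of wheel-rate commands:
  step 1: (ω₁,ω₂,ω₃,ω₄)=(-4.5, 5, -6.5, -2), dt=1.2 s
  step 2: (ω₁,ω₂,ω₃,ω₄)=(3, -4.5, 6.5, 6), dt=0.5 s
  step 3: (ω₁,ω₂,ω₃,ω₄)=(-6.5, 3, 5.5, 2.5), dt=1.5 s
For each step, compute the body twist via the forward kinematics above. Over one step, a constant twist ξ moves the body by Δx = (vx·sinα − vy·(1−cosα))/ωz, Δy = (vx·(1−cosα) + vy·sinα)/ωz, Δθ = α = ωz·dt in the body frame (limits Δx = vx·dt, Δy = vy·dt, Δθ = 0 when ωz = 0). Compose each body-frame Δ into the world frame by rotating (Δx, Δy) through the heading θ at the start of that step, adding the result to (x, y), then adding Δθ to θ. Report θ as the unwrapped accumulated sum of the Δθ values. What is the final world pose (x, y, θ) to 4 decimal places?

(-0.4655, 0.1934, 1.9609)

step 1: ξ=(vx,vy,ωz)=(-0.1600, 0.1000, 1.2174), dt=1.2 → body Δ=(-0.2038, -0.0354, 1.4609) → world pose (-0.2038, -0.0354, 1.4609)
step 2: ξ=(vx,vy,ωz)=(0.2200, -0.1400, -0.6957), dt=0.5 → body Δ=(0.0957, -0.0875, -0.3478) → world pose (-0.1063, 0.0502, 1.1130)
step 3: ξ=(vx,vy,ωz)=(0.0900, 0.2500, 0.5652), dt=1.5 → body Δ=(-0.0303, 0.3855, 0.8478) → world pose (-0.4655, 0.1934, 1.9609)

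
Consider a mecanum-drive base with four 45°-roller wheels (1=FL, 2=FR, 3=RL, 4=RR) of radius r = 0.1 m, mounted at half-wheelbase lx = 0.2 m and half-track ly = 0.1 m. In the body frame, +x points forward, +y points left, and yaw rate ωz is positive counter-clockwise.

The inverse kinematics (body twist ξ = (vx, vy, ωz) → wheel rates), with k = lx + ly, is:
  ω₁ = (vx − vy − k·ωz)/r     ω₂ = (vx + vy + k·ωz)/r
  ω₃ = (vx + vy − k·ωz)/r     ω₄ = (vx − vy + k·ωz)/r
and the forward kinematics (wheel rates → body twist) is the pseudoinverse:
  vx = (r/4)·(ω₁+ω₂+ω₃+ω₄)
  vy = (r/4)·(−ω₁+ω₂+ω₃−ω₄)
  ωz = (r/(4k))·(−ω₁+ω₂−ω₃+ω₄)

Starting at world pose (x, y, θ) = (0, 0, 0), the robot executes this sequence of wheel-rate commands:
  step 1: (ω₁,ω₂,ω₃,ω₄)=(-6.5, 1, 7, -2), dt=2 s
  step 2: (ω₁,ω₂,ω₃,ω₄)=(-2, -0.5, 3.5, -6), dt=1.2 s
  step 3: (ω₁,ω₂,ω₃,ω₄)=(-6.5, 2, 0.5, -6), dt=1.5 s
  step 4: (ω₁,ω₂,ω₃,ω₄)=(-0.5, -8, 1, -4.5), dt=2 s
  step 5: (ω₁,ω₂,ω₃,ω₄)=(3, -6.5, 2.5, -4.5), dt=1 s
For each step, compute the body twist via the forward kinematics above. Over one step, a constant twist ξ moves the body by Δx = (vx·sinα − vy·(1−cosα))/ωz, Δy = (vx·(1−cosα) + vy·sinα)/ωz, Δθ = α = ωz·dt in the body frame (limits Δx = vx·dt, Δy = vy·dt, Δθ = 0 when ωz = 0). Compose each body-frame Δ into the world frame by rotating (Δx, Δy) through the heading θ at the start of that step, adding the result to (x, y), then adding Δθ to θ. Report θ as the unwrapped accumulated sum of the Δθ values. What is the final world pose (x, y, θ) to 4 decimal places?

step 1: ξ=(vx,vy,ωz)=(-0.0125, 0.4125, -0.1250), dt=2.0 → body Δ=(0.0778, 0.8195, -0.2500) → world pose (0.0778, 0.8195, -0.2500)
step 2: ξ=(vx,vy,ωz)=(-0.1250, 0.2750, -0.6667), dt=1.2 → body Δ=(-0.0094, 0.3528, -0.8000) → world pose (0.1560, 1.1637, -1.0500)
step 3: ξ=(vx,vy,ωz)=(-0.2500, 0.3750, 0.1667), dt=1.5 → body Δ=(-0.4411, 0.5100, 0.2500) → world pose (0.3790, 1.8000, -0.8000)
step 4: ξ=(vx,vy,ωz)=(-0.3000, -0.0500, -1.0833), dt=2.0 → body Δ=(-0.3013, 0.3941, -2.1667) → world pose (0.4518, 2.2907, -2.9667)
step 5: ξ=(vx,vy,ωz)=(-0.1375, -0.0625, -1.3750), dt=1.0 → body Δ=(-0.1347, 0.0360, -1.3750) → world pose (0.5907, 2.2788, -4.3417)

(0.5907, 2.2788, -4.3417)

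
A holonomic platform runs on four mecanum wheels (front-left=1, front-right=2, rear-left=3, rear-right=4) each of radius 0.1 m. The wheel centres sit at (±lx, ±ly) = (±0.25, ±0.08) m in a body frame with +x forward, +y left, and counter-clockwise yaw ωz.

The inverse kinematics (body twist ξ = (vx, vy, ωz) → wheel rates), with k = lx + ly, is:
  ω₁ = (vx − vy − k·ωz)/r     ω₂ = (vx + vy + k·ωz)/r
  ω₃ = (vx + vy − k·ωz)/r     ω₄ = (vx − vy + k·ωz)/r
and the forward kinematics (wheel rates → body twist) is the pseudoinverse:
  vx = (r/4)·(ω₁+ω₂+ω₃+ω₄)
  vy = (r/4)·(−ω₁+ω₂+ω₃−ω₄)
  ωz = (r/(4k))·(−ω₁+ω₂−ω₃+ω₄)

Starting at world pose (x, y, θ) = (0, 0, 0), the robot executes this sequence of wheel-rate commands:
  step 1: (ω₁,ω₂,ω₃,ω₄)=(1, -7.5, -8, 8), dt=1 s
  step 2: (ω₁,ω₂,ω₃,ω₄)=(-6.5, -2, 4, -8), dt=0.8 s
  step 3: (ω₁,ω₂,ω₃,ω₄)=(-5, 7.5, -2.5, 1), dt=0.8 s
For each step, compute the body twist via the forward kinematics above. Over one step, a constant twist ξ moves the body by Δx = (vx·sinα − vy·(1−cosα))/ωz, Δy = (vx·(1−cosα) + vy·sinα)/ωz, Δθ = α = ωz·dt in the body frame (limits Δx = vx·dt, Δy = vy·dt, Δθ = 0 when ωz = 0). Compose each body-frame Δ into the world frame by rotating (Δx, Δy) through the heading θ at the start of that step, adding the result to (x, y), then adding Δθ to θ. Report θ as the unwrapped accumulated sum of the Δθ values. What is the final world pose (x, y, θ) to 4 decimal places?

(-0.4091, -0.2458, 1.0833)

step 1: ξ=(vx,vy,ωz)=(-0.1625, -0.6125, 0.5682), dt=1.0 → body Δ=(0.0155, -0.6250, 0.5682) → world pose (0.0155, -0.6250, 0.5682)
step 2: ξ=(vx,vy,ωz)=(-0.3125, 0.4125, -0.5682), dt=0.8 → body Δ=(-0.1678, 0.3746, -0.4545) → world pose (-0.3275, -0.3995, 0.1136)
step 3: ξ=(vx,vy,ωz)=(0.0250, 0.2250, 1.2121), dt=0.8 → body Δ=(-0.0636, 0.1620, 0.9697) → world pose (-0.4091, -0.2458, 1.0833)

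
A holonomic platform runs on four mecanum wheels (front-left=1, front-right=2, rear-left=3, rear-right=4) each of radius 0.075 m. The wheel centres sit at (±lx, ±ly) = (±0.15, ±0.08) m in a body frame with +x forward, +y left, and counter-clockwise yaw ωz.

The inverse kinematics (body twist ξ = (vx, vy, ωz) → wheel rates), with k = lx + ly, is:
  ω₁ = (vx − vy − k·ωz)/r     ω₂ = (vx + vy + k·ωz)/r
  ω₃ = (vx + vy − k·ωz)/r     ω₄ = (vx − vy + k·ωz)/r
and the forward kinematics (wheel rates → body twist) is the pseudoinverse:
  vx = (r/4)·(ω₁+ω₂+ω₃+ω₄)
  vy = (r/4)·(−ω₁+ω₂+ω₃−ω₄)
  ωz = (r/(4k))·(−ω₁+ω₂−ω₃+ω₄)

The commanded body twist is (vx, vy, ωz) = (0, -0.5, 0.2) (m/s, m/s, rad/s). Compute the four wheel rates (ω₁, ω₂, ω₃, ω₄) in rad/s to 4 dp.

(6.0533, -6.0533, -7.2800, 7.2800)

k = lx + ly = 0.15 + 0.08 = 0.2300;  k·ωz = 0.2300·0.2 = 0.0460
ω₁ (FL) = (vx − vy − k·ωz)/r = 0.4540/0.075 = 6.0533
ω₂ (FR) = (vx + vy + k·ωz)/r = -0.4540/0.075 = -6.0533
ω₃ (RL) = (vx + vy − k·ωz)/r = -0.5460/0.075 = -7.2800
ω₄ (RR) = (vx − vy + k·ωz)/r = 0.5460/0.075 = 7.2800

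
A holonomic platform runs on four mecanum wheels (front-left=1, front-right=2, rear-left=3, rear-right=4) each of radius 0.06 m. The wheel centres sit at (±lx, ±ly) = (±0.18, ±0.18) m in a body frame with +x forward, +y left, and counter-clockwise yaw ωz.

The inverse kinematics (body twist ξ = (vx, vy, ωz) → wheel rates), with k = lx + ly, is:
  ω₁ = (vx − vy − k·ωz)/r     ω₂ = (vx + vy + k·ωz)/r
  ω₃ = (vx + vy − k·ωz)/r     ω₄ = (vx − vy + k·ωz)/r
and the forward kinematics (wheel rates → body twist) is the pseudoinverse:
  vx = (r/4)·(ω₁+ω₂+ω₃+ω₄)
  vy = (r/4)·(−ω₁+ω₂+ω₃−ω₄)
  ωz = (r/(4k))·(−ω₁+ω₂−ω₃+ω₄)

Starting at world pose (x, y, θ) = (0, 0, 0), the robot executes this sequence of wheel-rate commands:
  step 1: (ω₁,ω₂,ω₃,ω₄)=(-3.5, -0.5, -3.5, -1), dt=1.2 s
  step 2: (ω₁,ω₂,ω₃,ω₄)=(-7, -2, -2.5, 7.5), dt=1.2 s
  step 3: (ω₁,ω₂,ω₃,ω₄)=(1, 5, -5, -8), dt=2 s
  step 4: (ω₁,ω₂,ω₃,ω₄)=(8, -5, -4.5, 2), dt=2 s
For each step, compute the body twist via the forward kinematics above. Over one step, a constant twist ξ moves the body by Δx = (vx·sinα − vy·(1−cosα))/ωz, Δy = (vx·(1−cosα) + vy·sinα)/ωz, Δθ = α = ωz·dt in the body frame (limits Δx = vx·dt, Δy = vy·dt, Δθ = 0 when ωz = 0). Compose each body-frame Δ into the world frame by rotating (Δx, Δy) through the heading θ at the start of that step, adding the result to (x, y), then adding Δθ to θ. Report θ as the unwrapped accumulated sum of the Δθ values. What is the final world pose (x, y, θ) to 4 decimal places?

(-0.0011, -0.5827, 0.5667)

step 1: ξ=(vx,vy,ωz)=(-0.1275, 0.0075, 0.2292), dt=1.2 → body Δ=(-0.1523, -0.0120, 0.2750) → world pose (-0.1523, -0.0120, 0.2750)
step 2: ξ=(vx,vy,ωz)=(-0.0600, -0.0750, 0.6250), dt=1.2 → body Δ=(-0.0332, -0.1076, 0.7500) → world pose (-0.1551, -0.1246, 1.0250)
step 3: ξ=(vx,vy,ωz)=(-0.1050, 0.1050, 0.0417), dt=2.0 → body Δ=(-0.2185, 0.2010, 0.0833) → world pose (-0.4403, -0.2070, 1.1083)
step 4: ξ=(vx,vy,ωz)=(0.0075, -0.2925, -0.2708), dt=2.0 → body Δ=(-0.1403, -0.5608, -0.5417) → world pose (-0.0011, -0.5827, 0.5667)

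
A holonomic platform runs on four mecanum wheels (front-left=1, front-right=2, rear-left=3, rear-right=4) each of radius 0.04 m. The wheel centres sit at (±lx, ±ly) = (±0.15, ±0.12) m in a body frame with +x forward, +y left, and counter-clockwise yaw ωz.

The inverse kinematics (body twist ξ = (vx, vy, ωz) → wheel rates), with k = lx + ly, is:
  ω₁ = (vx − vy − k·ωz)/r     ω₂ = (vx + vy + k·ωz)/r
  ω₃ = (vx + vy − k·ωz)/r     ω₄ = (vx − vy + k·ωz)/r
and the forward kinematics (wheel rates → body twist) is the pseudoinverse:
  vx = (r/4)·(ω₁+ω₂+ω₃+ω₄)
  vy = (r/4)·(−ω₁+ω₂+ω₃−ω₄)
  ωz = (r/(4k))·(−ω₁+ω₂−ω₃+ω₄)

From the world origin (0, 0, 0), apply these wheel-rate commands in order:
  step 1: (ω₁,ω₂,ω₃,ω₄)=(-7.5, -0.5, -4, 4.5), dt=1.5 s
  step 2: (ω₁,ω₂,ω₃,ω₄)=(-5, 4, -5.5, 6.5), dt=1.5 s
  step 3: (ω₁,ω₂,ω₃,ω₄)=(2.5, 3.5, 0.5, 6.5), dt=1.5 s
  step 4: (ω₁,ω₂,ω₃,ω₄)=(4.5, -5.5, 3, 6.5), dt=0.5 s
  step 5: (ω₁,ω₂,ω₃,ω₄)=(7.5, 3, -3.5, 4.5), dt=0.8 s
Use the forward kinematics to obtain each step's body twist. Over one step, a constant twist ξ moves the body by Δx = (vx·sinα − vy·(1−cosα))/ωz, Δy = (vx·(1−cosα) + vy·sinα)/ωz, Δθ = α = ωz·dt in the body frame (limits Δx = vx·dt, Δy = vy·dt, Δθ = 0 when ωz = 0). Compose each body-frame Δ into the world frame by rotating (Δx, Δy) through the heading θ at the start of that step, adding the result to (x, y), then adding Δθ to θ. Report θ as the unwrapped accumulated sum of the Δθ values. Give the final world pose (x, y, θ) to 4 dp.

step 1: ξ=(vx,vy,ωz)=(-0.0750, -0.0150, 0.5741), dt=1.5 → body Δ=(-0.0900, -0.0653, 0.8611) → world pose (-0.0900, -0.0653, 0.8611)
step 2: ξ=(vx,vy,ωz)=(0.0000, -0.0300, 0.7778), dt=1.5 → body Δ=(0.0234, -0.0355, 1.1667) → world pose (-0.0478, -0.0707, 2.0278)
step 3: ξ=(vx,vy,ωz)=(0.1300, -0.0500, 0.2593), dt=1.5 → body Δ=(0.2045, -0.0357, 0.3889) → world pose (-0.1061, 0.1286, 2.4167)
step 4: ξ=(vx,vy,ωz)=(0.0850, -0.1350, -0.2407), dt=0.5 → body Δ=(0.0383, -0.0699, -0.1204) → world pose (-0.0884, 0.2063, 2.2963)
step 5: ξ=(vx,vy,ωz)=(0.1150, -0.1250, 0.1296), dt=0.8 → body Δ=(0.0970, -0.0951, 0.1037) → world pose (-0.0817, 0.3420, 2.4000)

(-0.0817, 0.3420, 2.4000)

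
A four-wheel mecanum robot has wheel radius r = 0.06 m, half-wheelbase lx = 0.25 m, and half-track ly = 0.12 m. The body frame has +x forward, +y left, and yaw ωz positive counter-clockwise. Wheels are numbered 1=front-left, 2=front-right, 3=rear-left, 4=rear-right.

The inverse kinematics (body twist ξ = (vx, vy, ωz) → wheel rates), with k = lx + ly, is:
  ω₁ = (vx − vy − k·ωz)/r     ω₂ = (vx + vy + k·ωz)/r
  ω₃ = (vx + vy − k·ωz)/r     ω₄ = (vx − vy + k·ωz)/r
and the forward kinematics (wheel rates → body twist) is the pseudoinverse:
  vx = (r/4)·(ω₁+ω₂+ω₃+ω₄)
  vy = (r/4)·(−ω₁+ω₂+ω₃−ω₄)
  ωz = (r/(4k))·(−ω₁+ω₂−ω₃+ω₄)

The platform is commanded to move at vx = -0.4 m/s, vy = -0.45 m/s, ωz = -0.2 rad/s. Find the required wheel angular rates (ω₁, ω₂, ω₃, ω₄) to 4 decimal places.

k = lx + ly = 0.25 + 0.12 = 0.3700;  k·ωz = 0.3700·-0.2 = -0.0740
ω₁ (FL) = (vx − vy − k·ωz)/r = 0.1240/0.06 = 2.0667
ω₂ (FR) = (vx + vy + k·ωz)/r = -0.9240/0.06 = -15.4000
ω₃ (RL) = (vx + vy − k·ωz)/r = -0.7760/0.06 = -12.9333
ω₄ (RR) = (vx − vy + k·ωz)/r = -0.0240/0.06 = -0.4000

(2.0667, -15.4000, -12.9333, -0.4000)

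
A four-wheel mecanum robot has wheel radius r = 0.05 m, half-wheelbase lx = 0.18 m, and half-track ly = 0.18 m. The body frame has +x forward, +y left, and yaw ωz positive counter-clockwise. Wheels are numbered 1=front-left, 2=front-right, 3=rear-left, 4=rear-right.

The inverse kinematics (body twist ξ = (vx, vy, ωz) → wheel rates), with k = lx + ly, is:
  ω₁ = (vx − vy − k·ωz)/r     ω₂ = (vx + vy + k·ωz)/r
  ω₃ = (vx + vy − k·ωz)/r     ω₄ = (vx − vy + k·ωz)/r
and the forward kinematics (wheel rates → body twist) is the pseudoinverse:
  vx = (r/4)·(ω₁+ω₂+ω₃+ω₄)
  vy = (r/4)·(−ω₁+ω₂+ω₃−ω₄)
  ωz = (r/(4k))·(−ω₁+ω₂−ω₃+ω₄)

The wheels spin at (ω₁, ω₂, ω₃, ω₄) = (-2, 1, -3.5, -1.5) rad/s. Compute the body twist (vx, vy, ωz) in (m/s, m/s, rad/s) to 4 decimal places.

k = lx + ly = 0.18 + 0.18 = 0.3600
ω₁+ω₂+ω₃+ω₄ = -6.0000  →  vx = (0.05/4)·-6.0000 = -0.0750
−ω₁+ω₂+ω₃−ω₄ = 1.0000  →  vy = (0.05/4)·1.0000 = 0.0125
−ω₁+ω₂−ω₃+ω₄ = 5.0000  →  ωz = (0.05/1.4400)·5.0000 = 0.1736

(-0.0750, 0.0125, 0.1736)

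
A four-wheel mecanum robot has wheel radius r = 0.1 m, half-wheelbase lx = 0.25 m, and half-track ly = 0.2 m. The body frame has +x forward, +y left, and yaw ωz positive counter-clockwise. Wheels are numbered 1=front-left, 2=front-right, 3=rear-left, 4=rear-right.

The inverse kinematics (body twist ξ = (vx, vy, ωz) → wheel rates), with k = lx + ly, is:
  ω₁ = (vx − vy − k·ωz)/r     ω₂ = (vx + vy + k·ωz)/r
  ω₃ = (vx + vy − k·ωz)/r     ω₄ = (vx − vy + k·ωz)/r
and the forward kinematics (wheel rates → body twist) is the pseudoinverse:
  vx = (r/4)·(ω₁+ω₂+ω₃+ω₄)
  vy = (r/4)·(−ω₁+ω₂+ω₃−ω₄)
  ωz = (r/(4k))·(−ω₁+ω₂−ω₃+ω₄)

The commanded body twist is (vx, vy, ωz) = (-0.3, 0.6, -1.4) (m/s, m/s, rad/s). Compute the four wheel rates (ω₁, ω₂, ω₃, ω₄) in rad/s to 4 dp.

k = lx + ly = 0.25 + 0.2 = 0.4500;  k·ωz = 0.4500·-1.4 = -0.6300
ω₁ (FL) = (vx − vy − k·ωz)/r = -0.2700/0.1 = -2.7000
ω₂ (FR) = (vx + vy + k·ωz)/r = -0.3300/0.1 = -3.3000
ω₃ (RL) = (vx + vy − k·ωz)/r = 0.9300/0.1 = 9.3000
ω₄ (RR) = (vx − vy + k·ωz)/r = -1.5300/0.1 = -15.3000

(-2.7000, -3.3000, 9.3000, -15.3000)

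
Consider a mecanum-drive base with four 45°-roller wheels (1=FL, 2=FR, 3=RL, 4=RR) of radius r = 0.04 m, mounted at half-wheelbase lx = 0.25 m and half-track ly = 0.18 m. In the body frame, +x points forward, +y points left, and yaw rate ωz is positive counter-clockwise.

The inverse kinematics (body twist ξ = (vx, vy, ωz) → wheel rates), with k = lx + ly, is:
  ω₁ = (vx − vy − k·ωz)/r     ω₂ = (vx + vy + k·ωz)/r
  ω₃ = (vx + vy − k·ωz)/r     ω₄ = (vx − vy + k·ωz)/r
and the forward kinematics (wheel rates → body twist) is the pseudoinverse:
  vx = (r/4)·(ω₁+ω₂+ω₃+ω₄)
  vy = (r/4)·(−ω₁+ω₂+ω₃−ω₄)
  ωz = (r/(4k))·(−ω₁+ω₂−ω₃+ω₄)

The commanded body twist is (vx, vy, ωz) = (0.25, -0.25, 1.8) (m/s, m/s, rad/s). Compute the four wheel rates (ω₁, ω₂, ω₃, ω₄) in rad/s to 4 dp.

(-6.8500, 19.3500, -19.3500, 31.8500)

k = lx + ly = 0.25 + 0.18 = 0.4300;  k·ωz = 0.4300·1.8 = 0.7740
ω₁ (FL) = (vx − vy − k·ωz)/r = -0.2740/0.04 = -6.8500
ω₂ (FR) = (vx + vy + k·ωz)/r = 0.7740/0.04 = 19.3500
ω₃ (RL) = (vx + vy − k·ωz)/r = -0.7740/0.04 = -19.3500
ω₄ (RR) = (vx − vy + k·ωz)/r = 1.2740/0.04 = 31.8500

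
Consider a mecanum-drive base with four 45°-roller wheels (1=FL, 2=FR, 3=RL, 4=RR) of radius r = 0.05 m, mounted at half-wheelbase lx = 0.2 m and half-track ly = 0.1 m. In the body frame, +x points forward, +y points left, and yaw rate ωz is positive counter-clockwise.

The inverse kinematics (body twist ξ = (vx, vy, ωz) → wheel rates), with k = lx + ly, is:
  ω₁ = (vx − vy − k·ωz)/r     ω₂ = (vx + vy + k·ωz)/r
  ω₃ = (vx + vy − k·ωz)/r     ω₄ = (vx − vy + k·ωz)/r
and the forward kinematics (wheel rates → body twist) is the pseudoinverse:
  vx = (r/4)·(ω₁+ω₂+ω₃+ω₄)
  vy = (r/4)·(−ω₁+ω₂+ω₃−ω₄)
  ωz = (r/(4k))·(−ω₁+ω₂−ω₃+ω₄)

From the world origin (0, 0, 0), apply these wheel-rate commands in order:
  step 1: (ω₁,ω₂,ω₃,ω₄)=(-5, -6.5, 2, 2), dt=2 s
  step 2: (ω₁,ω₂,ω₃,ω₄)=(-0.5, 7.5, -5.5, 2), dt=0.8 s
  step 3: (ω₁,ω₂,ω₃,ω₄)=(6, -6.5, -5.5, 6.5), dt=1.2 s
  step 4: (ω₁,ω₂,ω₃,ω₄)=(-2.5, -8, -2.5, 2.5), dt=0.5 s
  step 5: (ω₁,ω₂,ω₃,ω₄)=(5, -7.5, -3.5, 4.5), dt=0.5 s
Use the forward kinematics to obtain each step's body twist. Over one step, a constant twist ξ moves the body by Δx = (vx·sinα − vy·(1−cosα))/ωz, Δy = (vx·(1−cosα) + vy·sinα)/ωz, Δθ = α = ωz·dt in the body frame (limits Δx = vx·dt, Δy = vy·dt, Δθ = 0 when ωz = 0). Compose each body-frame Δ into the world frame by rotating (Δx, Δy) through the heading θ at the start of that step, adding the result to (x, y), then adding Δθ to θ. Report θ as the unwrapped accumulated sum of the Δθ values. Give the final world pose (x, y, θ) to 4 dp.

(-0.0208, -0.5643, 0.2625)

step 1: ξ=(vx,vy,ωz)=(-0.0938, -0.0188, -0.0625), dt=2.0 → body Δ=(-0.1894, -0.0257, -0.1250) → world pose (-0.1894, -0.0257, -0.1250)
step 2: ξ=(vx,vy,ωz)=(0.0437, 0.0062, 0.6458), dt=0.8 → body Δ=(0.0322, 0.0136, 0.5167) → world pose (-0.1557, -0.0162, 0.3917)
step 3: ξ=(vx,vy,ωz)=(0.0063, -0.3063, -0.0208), dt=1.2 → body Δ=(0.0029, -0.3676, -0.0250) → world pose (-0.0127, -0.3548, 0.3667)
step 4: ξ=(vx,vy,ωz)=(-0.1313, -0.1313, -0.0208), dt=0.5 → body Δ=(-0.0660, -0.0653, -0.0104) → world pose (-0.0509, -0.4394, 0.3563)
step 5: ξ=(vx,vy,ωz)=(-0.0188, -0.2562, -0.1875), dt=0.5 → body Δ=(-0.0154, -0.1275, -0.0938) → world pose (-0.0208, -0.5643, 0.2625)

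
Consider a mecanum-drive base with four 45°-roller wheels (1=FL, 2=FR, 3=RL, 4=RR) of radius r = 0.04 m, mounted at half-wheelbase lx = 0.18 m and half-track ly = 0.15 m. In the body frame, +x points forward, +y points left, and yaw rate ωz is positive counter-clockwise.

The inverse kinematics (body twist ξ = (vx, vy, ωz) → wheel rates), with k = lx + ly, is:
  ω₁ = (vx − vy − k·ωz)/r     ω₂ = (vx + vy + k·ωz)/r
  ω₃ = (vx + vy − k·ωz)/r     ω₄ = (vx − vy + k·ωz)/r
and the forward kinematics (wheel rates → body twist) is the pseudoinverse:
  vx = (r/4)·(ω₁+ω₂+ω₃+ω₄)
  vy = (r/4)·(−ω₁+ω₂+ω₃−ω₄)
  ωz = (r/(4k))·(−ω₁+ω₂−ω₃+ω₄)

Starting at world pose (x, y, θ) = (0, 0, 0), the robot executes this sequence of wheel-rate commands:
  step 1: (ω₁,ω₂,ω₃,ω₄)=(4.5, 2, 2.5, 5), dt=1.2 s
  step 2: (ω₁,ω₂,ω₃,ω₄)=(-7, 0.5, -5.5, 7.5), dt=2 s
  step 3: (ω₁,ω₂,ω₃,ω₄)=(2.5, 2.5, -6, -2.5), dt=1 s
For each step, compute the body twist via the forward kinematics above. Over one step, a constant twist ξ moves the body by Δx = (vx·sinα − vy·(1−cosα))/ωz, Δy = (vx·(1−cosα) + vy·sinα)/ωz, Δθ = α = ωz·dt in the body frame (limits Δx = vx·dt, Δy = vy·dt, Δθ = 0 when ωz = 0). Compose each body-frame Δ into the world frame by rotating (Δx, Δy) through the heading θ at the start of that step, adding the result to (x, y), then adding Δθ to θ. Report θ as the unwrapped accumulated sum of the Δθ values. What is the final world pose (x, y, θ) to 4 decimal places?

step 1: ξ=(vx,vy,ωz)=(0.1400, -0.0500, 0.0000), dt=1.2 → body Δ=(0.1680, -0.0600, 0.0000) → world pose (0.1680, -0.0600, 0.0000)
step 2: ξ=(vx,vy,ωz)=(-0.0450, -0.0550, 0.6212), dt=2.0 → body Δ=(-0.0086, -0.1329, 1.2424) → world pose (0.1594, -0.1929, 1.2424)
step 3: ξ=(vx,vy,ωz)=(-0.0350, -0.0350, 0.1061), dt=1.0 → body Δ=(-0.0331, -0.0368, 0.1061) → world pose (0.1836, -0.2361, 1.3485)

(0.1836, -0.2361, 1.3485)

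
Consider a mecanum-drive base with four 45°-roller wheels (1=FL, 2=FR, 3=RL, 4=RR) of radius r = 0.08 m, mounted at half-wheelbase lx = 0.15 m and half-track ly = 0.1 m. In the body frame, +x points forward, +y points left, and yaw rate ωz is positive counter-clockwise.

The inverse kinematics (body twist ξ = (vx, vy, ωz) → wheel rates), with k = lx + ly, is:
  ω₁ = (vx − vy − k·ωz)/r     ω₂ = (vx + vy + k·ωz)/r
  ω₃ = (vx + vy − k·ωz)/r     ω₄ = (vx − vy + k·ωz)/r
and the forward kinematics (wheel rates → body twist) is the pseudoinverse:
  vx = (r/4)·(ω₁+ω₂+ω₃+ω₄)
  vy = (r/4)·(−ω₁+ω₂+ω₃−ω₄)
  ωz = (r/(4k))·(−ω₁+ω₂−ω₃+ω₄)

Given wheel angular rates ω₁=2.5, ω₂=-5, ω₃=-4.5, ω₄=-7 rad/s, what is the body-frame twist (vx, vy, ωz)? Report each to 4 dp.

k = lx + ly = 0.15 + 0.1 = 0.2500
ω₁+ω₂+ω₃+ω₄ = -14.0000  →  vx = (0.08/4)·-14.0000 = -0.2800
−ω₁+ω₂+ω₃−ω₄ = -5.0000  →  vy = (0.08/4)·-5.0000 = -0.1000
−ω₁+ω₂−ω₃+ω₄ = -10.0000  →  ωz = (0.08/1.0000)·-10.0000 = -0.8000

(-0.2800, -0.1000, -0.8000)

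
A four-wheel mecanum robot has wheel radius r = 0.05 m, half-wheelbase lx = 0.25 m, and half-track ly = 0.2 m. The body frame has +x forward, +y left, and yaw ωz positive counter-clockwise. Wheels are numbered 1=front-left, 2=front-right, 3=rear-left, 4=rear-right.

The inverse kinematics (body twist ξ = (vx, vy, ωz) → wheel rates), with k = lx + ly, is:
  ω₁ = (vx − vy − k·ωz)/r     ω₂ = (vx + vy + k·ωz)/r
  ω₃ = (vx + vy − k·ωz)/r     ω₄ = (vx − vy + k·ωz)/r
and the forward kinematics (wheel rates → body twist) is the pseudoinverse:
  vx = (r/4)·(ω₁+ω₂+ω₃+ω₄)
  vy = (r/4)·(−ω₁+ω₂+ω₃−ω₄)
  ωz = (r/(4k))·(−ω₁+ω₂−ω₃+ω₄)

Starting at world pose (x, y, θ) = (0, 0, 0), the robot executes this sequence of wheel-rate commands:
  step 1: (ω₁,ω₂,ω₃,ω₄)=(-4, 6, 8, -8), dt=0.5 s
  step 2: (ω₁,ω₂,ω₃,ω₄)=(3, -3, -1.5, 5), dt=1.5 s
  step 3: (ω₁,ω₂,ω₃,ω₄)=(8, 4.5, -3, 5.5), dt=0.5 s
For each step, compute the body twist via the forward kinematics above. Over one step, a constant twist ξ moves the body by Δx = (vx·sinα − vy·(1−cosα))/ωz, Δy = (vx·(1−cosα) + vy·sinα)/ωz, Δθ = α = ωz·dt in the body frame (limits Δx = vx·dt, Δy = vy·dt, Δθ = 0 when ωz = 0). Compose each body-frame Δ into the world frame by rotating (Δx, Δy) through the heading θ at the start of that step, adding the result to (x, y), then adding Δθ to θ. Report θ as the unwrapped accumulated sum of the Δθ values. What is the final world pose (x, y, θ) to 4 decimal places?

step 1: ξ=(vx,vy,ωz)=(0.0250, 0.3250, -0.1667), dt=0.5 → body Δ=(0.0193, 0.1618, -0.0833) → world pose (0.0193, 0.1618, -0.0833)
step 2: ξ=(vx,vy,ωz)=(0.0437, -0.1562, 0.0139), dt=1.5 → body Δ=(0.0681, -0.2337, 0.0208) → world pose (0.0676, -0.0767, -0.0625)
step 3: ξ=(vx,vy,ωz)=(0.1875, -0.1500, 0.1389), dt=0.5 → body Δ=(0.0963, -0.0717, 0.0694) → world pose (0.1592, -0.1543, 0.0069)

(0.1592, -0.1543, 0.0069)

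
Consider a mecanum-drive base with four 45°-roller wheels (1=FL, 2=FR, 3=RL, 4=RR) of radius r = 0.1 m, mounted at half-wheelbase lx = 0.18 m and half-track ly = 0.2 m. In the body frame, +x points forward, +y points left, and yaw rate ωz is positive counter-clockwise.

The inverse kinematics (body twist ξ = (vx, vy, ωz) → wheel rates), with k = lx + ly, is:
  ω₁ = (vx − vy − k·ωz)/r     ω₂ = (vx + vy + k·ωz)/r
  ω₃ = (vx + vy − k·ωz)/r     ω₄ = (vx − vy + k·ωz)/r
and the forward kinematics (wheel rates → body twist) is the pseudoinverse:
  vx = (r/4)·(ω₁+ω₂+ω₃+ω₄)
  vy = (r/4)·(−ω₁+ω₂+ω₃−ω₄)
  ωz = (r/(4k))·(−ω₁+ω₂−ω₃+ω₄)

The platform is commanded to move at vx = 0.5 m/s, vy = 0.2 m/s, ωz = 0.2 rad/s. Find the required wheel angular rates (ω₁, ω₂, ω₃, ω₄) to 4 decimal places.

(2.2400, 7.7600, 6.2400, 3.7600)

k = lx + ly = 0.18 + 0.2 = 0.3800;  k·ωz = 0.3800·0.2 = 0.0760
ω₁ (FL) = (vx − vy − k·ωz)/r = 0.2240/0.1 = 2.2400
ω₂ (FR) = (vx + vy + k·ωz)/r = 0.7760/0.1 = 7.7600
ω₃ (RL) = (vx + vy − k·ωz)/r = 0.6240/0.1 = 6.2400
ω₄ (RR) = (vx − vy + k·ωz)/r = 0.3760/0.1 = 3.7600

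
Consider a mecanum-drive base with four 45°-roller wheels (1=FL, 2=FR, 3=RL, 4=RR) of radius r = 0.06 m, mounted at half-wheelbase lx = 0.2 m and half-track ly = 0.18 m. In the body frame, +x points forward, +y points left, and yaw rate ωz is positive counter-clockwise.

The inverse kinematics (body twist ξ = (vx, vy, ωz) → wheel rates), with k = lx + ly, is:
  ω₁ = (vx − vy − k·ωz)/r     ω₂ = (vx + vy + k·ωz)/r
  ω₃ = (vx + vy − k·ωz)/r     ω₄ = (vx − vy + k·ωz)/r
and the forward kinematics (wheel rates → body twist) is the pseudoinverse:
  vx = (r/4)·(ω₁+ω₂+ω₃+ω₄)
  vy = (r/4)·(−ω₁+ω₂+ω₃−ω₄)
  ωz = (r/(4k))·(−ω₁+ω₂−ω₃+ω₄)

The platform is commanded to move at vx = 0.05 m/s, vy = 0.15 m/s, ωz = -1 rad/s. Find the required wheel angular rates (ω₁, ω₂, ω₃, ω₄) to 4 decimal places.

k = lx + ly = 0.2 + 0.18 = 0.3800;  k·ωz = 0.3800·-1 = -0.3800
ω₁ (FL) = (vx − vy − k·ωz)/r = 0.2800/0.06 = 4.6667
ω₂ (FR) = (vx + vy + k·ωz)/r = -0.1800/0.06 = -3.0000
ω₃ (RL) = (vx + vy − k·ωz)/r = 0.5800/0.06 = 9.6667
ω₄ (RR) = (vx − vy + k·ωz)/r = -0.4800/0.06 = -8.0000

(4.6667, -3.0000, 9.6667, -8.0000)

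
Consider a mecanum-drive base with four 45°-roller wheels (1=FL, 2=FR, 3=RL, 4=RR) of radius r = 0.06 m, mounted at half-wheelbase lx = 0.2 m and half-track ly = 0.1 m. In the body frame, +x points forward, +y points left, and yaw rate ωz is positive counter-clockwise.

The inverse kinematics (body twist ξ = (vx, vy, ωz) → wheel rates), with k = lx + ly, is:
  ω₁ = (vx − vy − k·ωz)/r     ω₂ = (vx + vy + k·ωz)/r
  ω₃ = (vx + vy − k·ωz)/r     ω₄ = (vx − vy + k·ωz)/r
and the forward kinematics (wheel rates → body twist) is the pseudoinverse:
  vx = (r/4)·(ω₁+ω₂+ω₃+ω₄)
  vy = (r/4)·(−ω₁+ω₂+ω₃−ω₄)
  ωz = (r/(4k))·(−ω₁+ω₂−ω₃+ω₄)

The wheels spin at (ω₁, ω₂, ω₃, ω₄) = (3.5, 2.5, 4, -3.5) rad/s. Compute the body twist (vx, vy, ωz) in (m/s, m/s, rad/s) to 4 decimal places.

(0.0975, 0.0975, -0.4250)

k = lx + ly = 0.2 + 0.1 = 0.3000
ω₁+ω₂+ω₃+ω₄ = 6.5000  →  vx = (0.06/4)·6.5000 = 0.0975
−ω₁+ω₂+ω₃−ω₄ = 6.5000  →  vy = (0.06/4)·6.5000 = 0.0975
−ω₁+ω₂−ω₃+ω₄ = -8.5000  →  ωz = (0.06/1.2000)·-8.5000 = -0.4250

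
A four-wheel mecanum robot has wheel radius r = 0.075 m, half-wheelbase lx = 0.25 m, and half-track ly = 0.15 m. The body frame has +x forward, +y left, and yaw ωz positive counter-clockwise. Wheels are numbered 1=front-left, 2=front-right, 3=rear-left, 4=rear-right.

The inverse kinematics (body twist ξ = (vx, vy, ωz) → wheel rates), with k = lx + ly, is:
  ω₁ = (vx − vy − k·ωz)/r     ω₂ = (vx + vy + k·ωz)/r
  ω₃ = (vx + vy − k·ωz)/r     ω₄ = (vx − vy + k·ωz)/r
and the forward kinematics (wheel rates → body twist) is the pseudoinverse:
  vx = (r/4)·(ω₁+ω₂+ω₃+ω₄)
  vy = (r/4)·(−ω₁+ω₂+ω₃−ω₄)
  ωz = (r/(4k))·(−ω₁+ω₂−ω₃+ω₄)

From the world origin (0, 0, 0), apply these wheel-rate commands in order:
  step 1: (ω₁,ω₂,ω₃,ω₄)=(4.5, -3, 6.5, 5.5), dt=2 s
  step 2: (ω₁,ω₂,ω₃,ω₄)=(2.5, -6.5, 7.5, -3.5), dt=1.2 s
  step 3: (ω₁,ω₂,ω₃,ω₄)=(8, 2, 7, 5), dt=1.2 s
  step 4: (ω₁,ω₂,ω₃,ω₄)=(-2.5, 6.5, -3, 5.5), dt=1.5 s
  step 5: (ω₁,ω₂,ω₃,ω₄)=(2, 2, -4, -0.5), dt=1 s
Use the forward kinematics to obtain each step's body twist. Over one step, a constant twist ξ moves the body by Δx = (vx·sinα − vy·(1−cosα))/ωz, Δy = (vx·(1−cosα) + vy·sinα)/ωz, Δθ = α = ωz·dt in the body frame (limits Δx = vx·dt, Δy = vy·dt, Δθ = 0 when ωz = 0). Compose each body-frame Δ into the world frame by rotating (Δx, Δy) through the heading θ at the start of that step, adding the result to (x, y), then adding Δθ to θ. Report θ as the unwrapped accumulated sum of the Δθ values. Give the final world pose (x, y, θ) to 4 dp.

(-0.0187, -0.9590, -0.9773)

step 1: ξ=(vx,vy,ωz)=(0.2531, -0.1219, -0.3984), dt=2.0 → body Δ=(0.3623, -0.4100, -0.7969) → world pose (0.3623, -0.4100, -0.7969)
step 2: ξ=(vx,vy,ωz)=(0.0000, 0.0375, -0.9375), dt=1.2 → body Δ=(0.0228, 0.0361, -1.1250) → world pose (0.4040, -0.4011, -1.9219)
step 3: ξ=(vx,vy,ωz)=(0.4125, -0.0750, -0.3750), dt=1.2 → body Δ=(0.4586, -0.1965, -0.4500) → world pose (0.0618, -0.7641, -2.3719)
step 4: ξ=(vx,vy,ωz)=(0.1219, 0.0094, 0.8203), dt=1.5 → body Δ=(0.1324, 0.1098, 1.2305) → world pose (0.0430, -0.9350, -1.1414)
step 5: ξ=(vx,vy,ωz)=(-0.0094, -0.0656, 0.1641), dt=1.0 → body Δ=(-0.0040, -0.0661, 0.1641) → world pose (-0.0187, -0.9590, -0.9773)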